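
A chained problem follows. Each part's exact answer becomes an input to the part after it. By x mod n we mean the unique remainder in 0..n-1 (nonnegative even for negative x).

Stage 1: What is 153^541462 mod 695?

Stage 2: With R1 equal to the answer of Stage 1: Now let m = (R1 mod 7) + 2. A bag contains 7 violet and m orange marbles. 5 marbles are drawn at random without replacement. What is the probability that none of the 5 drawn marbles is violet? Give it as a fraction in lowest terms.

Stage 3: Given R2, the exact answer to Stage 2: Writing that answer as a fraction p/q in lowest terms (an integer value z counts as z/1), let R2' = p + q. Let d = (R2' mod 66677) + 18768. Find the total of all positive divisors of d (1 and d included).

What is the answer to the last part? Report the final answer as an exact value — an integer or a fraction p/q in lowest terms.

20224

Stage 1: squarings mod 695: 153^1=153, 153^2=474, 153^4=191, 153^8=341, 153^16=216, 153^32=91, 153^64=636, 153^128=6, 153^256=36, 153^512=601, 153^1024=496, 153^2048=681, 153^4096=196, 153^8192=191, 153^16384=341, 153^32768=216, 153^65536=91, 153^131072=636, 153^262144=6, 153^524288=36; 153^541462 = 153^2 * 153^4 * 153^16 * 153^256 * 153^512 * 153^16384 * 153^524288 = 409 (mod 695); answer 409
Stage 2: R1 = 409; m = 5; total draws C(12,5) = 792; favorable C(5,5) = 1; P = 1/792; answer 1/792
Stage 3: R2 = 1/792; threaded value p + q = 793; d = 19561; 19561 = 31 * 631; sigma = (1 + 31) * (1 + 631) = 32 * 632 = 20224; answer 20224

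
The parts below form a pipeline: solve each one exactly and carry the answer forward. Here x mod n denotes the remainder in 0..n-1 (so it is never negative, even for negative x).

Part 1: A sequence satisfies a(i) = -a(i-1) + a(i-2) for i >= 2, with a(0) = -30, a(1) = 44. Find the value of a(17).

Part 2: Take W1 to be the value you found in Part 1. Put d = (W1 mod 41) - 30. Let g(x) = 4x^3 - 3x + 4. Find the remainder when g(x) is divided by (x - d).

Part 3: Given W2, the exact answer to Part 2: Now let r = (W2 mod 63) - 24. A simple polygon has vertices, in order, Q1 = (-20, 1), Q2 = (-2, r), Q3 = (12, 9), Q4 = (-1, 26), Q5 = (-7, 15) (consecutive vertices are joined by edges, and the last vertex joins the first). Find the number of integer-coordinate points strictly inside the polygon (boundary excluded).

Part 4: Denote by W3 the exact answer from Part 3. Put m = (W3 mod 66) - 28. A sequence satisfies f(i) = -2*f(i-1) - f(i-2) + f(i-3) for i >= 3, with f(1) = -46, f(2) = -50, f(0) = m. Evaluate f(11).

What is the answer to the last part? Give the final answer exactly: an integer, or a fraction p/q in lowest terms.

Part 1: a(2) = -1*(44) + 1*(-30) = -74; iterating: a(2)=-74, a(3)=118, a(4)=-192, a(5)=310, a(6)=-502, a(7)=812, a(8)=-1314, a(9)=2126, a(10)=-3440, a(11)=5566, a(12)=-9006, a(13)=14572, a(14)=-23578, a(15)=38150, a(16)=-61728, a(17)=99878; answer 99878
Part 2: W1 = 99878; d = -28; remainder = value at the root: 4*(-28)^3 - 3*(-28)^1 + 4 = (-87808) + (84) + (4) = -87720; answer -87720
Part 3: W2 = -87720; r = 15; cross terms: (-20*15 - -2*1)=-298, (-2*9 - 12*15)=-198, (12*26 - -1*9)=321, (-1*15 - -7*26)=167, (-7*1 - -20*15)=293; twice the area = |285| = 285; area = 285/2; boundary points = 2 + 2 + 1 + 1 + 1 = 7; strictly interior points = area - boundary/2 + 1 = 140; answer 140
Part 4: W3 = 140; m = -20; f(3) = -2*(-50) - 1*(-46) + 1*(-20) = 126; iterating: f(3)=126, f(4)=-248, f(5)=320, f(6)=-266, f(7)=-36, f(8)=658, f(9)=-1546, f(10)=2398, f(11)=-2592; answer -2592

-2592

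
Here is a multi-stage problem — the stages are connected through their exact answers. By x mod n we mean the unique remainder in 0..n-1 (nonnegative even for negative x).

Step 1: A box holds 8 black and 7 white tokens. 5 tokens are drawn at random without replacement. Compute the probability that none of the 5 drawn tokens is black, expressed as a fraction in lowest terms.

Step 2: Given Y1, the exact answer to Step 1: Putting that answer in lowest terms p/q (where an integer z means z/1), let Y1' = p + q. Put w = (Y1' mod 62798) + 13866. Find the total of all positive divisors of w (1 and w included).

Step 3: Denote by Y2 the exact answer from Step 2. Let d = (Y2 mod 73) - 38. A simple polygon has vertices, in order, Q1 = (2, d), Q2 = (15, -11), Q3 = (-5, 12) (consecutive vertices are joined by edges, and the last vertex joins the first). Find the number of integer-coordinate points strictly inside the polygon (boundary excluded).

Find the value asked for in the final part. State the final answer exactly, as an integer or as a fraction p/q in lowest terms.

Step 1: total draws C(15,5) = 3003; favorable C(7,5) = 21; P = 1/143; answer 1/143
Step 2: Y1 = 1/143; threaded value p + q = 144; w = 14010; 14010 = 2 * 3 * 5 * 467; sigma = (1 + 2) * (1 + 3) * (1 + 5) * (1 + 467) = 3 * 4 * 6 * 468 = 33696; answer 33696
Step 3: Y2 = 33696; d = 5; cross terms: (2*-11 - 15*5)=-97, (15*12 - -5*-11)=125, (-5*5 - 2*12)=-49; twice the area = |-21| = 21; area = 21/2; boundary points = 1 + 1 + 7 = 9; strictly interior points = area - boundary/2 + 1 = 7; answer 7

7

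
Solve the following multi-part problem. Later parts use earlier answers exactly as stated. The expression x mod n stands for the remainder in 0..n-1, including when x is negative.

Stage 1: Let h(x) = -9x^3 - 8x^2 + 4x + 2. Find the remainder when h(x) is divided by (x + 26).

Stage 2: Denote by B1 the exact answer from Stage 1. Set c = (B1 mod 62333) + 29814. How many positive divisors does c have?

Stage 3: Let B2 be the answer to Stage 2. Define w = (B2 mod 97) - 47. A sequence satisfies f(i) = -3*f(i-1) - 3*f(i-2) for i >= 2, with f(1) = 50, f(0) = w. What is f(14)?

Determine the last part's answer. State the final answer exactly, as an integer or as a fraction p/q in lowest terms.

Stage 1: remainder = value at the root: -9*(-26)^3 - 8*(-26)^2 + 4*(-26)^1 + 2 = (158184) + (-5408) + (-104) + (2) = 152674; answer 152674
Stage 2: B1 = 152674; c = 57822; 57822 = 2 * 3 * 23 * 419; number of divisors = (1+1) * (1+1) * (1+1) * (1+1) = 16; answer 16
Stage 3: B2 = 16; w = -31; f(2) = -3*(50) - 3*(-31) = -57; iterating: f(2)=-57, f(3)=21, f(4)=108, f(5)=-387, f(6)=837, f(7)=-1350, f(8)=1539, f(9)=-567, f(10)=-2916, f(11)=10449, f(12)=-22599, f(13)=36450, f(14)=-41553; answer -41553

-41553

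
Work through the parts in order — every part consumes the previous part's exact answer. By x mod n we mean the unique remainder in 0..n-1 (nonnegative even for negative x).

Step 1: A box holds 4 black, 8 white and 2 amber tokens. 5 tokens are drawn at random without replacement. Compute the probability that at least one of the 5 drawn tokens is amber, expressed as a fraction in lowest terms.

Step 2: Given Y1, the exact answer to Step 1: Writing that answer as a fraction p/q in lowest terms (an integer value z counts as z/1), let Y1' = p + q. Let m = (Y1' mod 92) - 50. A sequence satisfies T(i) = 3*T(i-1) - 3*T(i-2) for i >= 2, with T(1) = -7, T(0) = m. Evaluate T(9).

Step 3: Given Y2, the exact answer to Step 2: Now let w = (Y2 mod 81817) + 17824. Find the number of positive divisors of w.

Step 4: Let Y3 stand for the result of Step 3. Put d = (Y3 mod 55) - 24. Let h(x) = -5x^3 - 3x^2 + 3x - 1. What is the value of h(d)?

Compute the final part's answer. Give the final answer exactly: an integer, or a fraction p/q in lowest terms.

Step 1: total draws C(14,5) = 2002; complement C(12,5) = 792; favorable 2002 - 792 = 1210; P = 55/91; answer 55/91
Step 2: Y1 = 55/91; threaded value p + q = 146; m = 4; T(2) = 3*(-7) - 3*(4) = -33; iterating: T(2)=-33, T(3)=-78, T(4)=-135, T(5)=-171, T(6)=-108, T(7)=189, T(8)=891, T(9)=2106; answer 2106
Step 3: Y2 = 2106; w = 19930; 19930 = 2 * 5 * 1993; number of divisors = (1+1) * (1+1) * (1+1) = 8; answer 8
Step 4: Y3 = 8; d = -16; -5*(-16)^3 - 3*(-16)^2 + 3*(-16)^1 - 1 = (20480) + (-768) + (-48) + (-1) = 19663; answer 19663

19663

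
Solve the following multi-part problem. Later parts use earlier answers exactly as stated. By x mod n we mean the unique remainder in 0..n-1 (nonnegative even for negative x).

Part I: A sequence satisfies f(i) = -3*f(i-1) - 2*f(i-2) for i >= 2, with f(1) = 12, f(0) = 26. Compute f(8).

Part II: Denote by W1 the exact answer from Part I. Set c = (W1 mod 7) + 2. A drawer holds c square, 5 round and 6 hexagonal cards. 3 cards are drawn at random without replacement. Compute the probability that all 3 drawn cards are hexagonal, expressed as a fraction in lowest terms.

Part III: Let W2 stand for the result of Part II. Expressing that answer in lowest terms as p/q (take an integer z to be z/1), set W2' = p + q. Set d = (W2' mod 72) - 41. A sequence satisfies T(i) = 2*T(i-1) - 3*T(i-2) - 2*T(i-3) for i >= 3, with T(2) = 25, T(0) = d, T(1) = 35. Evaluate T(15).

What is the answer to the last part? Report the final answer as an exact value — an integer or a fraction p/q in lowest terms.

534769

Part I: f(2) = -3*(12) - 2*(26) = -88; iterating: f(2)=-88, f(3)=240, f(4)=-544, f(5)=1152, f(6)=-2368, f(7)=4800, f(8)=-9664; answer -9664
Part II: W1 = -9664; c = 5; total draws C(16,3) = 560; favorable C(6,3) = 20; P = 1/28; answer 1/28
Part III: W2 = 1/28; threaded value p + q = 29; d = -12; T(3) = 2*(25) - 3*(35) - 2*(-12) = -31; iterating: T(3)=-31, T(4)=-207, T(5)=-371, T(6)=-59, T(7)=1409, T(8)=3737, T(9)=3365, T(10)=-7299, T(11)=-32167, T(12)=-49167, T(13)=12765, T(14)=237365, T(15)=534769; answer 534769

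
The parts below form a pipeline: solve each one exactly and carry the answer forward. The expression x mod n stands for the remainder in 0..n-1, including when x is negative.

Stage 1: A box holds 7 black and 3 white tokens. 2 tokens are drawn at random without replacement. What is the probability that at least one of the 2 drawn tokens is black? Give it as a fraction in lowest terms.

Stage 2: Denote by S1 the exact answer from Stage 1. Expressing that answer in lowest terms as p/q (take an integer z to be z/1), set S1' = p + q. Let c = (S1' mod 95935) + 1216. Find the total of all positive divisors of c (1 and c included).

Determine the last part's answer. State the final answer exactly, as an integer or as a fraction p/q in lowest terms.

Stage 1: total draws C(10,2) = 45; complement C(3,2) = 3; favorable 45 - 3 = 42; P = 14/15; answer 14/15
Stage 2: S1 = 14/15; threaded value p + q = 29; c = 1245; 1245 = 3 * 5 * 83; sigma = (1 + 3) * (1 + 5) * (1 + 83) = 4 * 6 * 84 = 2016; answer 2016

2016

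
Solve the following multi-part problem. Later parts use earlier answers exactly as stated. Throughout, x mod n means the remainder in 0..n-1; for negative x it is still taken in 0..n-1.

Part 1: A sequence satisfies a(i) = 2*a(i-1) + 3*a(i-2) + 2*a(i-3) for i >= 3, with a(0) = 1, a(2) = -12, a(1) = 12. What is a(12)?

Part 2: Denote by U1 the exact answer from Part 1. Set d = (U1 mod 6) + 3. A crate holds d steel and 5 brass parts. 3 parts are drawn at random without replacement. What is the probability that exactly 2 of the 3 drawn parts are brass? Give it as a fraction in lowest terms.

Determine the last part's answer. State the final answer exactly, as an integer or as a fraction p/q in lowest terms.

Part 1: a(3) = 2*(-12) + 3*(12) + 2*(1) = 14; iterating: a(3)=14, a(4)=16, a(5)=50, a(6)=176, a(7)=534, a(8)=1696, a(9)=5346, a(10)=16848, a(11)=53126, a(12)=167488; answer 167488
Part 2: U1 = 167488; d = 7; total draws C(12,3) = 220; favorable C(5,2)*C(7,1) = 70; P = 7/22; answer 7/22

7/22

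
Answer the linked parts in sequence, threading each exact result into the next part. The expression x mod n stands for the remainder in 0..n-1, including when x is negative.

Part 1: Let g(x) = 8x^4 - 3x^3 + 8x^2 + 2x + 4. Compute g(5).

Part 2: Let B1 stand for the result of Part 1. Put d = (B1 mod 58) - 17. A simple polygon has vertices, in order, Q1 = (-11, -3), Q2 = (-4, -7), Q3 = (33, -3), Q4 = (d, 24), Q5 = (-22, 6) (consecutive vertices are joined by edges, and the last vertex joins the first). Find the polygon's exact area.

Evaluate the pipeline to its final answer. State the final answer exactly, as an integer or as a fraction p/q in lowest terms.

916

Part 1: 8*(5)^4 - 3*(5)^3 + 8*(5)^2 + 2*(5)^1 + 4 = (5000) + (-375) + (200) + (10) + (4) = 4839; answer 4839
Part 2: B1 = 4839; d = 8; cross terms: (-11*-7 - -4*-3)=65, (-4*-3 - 33*-7)=243, (33*24 - 8*-3)=816, (8*6 - -22*24)=576, (-22*-3 - -11*6)=132; twice the area = |1832| = 1832; area = 916; answer 916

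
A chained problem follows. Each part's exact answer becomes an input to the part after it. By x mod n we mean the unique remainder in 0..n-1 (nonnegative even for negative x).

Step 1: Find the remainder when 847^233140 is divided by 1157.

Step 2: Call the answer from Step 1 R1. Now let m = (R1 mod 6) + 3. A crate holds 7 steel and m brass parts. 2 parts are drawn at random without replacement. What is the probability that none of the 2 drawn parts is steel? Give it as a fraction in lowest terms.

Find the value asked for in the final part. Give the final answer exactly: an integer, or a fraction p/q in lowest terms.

3/13

Step 1: squarings mod 1157: 847^1=847, 847^2=69, 847^4=133, 847^8=334, 847^16=484, 847^32=542, 847^64=1043, 847^128=269, 847^256=627, 847^512=906, 847^1024=523, 847^2048=477, 847^4096=757, 847^8192=334, 847^16384=484, 847^32768=542, 847^65536=1043, 847^131072=269; 847^233140 = 847^4 * 847^16 * 847^32 * 847^128 * 847^512 * 847^1024 * 847^2048 * 847^32768 * 847^65536 * 847^131072 = 874 (mod 1157); answer 874
Step 2: R1 = 874; m = 7; total draws C(14,2) = 91; favorable C(7,2) = 21; P = 3/13; answer 3/13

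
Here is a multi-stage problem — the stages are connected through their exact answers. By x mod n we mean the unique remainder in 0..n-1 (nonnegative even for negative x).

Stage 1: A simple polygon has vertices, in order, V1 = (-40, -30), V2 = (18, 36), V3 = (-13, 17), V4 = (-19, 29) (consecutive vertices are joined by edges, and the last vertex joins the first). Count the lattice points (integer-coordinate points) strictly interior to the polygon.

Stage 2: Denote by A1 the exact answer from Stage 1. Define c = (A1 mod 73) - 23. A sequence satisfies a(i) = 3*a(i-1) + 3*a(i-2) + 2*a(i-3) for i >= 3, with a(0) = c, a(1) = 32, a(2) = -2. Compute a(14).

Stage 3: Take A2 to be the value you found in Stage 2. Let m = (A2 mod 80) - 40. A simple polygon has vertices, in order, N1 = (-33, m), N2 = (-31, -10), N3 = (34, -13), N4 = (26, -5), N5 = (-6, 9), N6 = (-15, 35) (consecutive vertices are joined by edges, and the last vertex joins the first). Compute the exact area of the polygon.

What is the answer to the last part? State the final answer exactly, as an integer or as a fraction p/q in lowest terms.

2621/2

Stage 1: cross terms: (-40*36 - 18*-30)=-900, (18*17 - -13*36)=774, (-13*29 - -19*17)=-54, (-19*-30 - -40*29)=1730; twice the area = |1550| = 1550; area = 775; boundary points = 2 + 1 + 6 + 1 = 10; strictly interior points = area - boundary/2 + 1 = 771; answer 771
Stage 2: A1 = 771; c = 18; a(3) = 3*(-2) + 3*(32) + 2*(18) = 126; iterating: a(3)=126, a(4)=436, a(5)=1682, a(6)=6606, a(7)=25736, a(8)=100390, a(9)=391590, a(10)=1527412, a(11)=5957786, a(12)=23238774, a(13)=90644504, a(14)=353565406; answer 353565406
Stage 3: A2 = 353565406; m = 6; cross terms: (-33*-10 - -31*6)=516, (-31*-13 - 34*-10)=743, (34*-5 - 26*-13)=168, (26*9 - -6*-5)=204, (-6*35 - -15*9)=-75, (-15*6 - -33*35)=1065; twice the area = |2621| = 2621; area = 2621/2; answer 2621/2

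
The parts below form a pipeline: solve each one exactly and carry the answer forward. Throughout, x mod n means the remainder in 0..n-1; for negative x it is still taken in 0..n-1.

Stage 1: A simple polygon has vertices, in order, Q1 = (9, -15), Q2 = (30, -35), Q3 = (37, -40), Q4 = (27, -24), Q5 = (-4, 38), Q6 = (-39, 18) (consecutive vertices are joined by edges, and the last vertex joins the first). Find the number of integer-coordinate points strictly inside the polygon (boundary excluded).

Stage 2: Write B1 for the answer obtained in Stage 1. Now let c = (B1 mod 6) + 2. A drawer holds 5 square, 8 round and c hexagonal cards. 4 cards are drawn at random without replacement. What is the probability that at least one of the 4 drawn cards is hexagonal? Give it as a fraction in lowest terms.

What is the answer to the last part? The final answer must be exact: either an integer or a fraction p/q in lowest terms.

10/21

Stage 1: cross terms: (9*-35 - 30*-15)=135, (30*-40 - 37*-35)=95, (37*-24 - 27*-40)=192, (27*38 - -4*-24)=930, (-4*18 - -39*38)=1410, (-39*-15 - 9*18)=423; twice the area = |3185| = 3185; area = 3185/2; boundary points = 1 + 1 + 2 + 31 + 5 + 3 = 43; strictly interior points = area - boundary/2 + 1 = 1572; answer 1572
Stage 2: B1 = 1572; c = 2; total draws C(15,4) = 1365; complement C(13,4) = 715; favorable 1365 - 715 = 650; P = 10/21; answer 10/21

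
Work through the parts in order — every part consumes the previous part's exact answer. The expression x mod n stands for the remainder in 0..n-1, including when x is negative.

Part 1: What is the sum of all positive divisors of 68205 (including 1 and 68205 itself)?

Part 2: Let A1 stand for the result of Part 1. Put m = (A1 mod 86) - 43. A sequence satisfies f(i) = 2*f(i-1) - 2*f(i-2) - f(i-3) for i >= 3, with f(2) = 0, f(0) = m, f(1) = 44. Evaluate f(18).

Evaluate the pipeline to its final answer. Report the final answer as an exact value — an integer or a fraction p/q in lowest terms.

Part 1: 68205 = 3 * 5 * 4547; sigma = (1 + 3) * (1 + 5) * (1 + 4547) = 4 * 6 * 4548 = 109152; answer 109152
Part 2: A1 = 109152; m = -25; f(3) = 2*(0) - 2*(44) - 1*(-25) = -63; iterating: f(3)=-63, f(4)=-170, f(5)=-214, f(6)=-25, f(7)=548, f(8)=1360, f(9)=1649, f(10)=30, f(11)=-4598, f(12)=-10905, f(13)=-12644, f(14)=1120, f(15)=38433, f(16)=87270, f(17)=96554, f(18)=-19865; answer -19865

-19865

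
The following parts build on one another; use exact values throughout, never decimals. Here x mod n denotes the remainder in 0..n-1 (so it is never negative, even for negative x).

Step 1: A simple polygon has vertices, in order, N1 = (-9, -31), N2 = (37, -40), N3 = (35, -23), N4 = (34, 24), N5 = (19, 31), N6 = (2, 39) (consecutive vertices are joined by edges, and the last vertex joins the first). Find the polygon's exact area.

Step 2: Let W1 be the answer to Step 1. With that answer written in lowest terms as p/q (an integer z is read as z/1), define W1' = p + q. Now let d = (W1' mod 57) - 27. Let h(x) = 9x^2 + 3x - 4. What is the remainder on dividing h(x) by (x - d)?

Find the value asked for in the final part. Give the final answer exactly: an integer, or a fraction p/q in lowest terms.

6002

Step 1: cross terms: (-9*-40 - 37*-31)=1507, (37*-23 - 35*-40)=549, (35*24 - 34*-23)=1622, (34*31 - 19*24)=598, (19*39 - 2*31)=679, (2*-31 - -9*39)=289; twice the area = |5244| = 5244; area = 2622; answer 2622
Step 2: W1 = 2622; threaded value p + q = 2623; d = -26; remainder = value at the root: 9*(-26)^2 + 3*(-26)^1 - 4 = (6084) + (-78) + (-4) = 6002; answer 6002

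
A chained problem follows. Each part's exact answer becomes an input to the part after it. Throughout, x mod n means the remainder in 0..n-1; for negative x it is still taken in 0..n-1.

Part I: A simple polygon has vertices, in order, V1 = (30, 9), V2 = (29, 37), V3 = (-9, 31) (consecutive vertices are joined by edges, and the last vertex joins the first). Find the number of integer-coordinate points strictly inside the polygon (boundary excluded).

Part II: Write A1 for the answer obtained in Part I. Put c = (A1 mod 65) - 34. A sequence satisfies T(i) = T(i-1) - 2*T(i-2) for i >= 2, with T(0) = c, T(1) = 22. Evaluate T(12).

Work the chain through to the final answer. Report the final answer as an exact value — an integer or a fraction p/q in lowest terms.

Part I: cross terms: (30*37 - 29*9)=849, (29*31 - -9*37)=1232, (-9*9 - 30*31)=-1011; twice the area = |1070| = 1070; area = 535; boundary points = 1 + 2 + 1 = 4; strictly interior points = area - boundary/2 + 1 = 534; answer 534
Part II: A1 = 534; c = -20; T(2) = 1*(22) - 2*(-20) = 62; iterating: T(2)=62, T(3)=18, T(4)=-106, T(5)=-142, T(6)=70, T(7)=354, T(8)=214, T(9)=-494, T(10)=-922, T(11)=66, T(12)=1910; answer 1910

1910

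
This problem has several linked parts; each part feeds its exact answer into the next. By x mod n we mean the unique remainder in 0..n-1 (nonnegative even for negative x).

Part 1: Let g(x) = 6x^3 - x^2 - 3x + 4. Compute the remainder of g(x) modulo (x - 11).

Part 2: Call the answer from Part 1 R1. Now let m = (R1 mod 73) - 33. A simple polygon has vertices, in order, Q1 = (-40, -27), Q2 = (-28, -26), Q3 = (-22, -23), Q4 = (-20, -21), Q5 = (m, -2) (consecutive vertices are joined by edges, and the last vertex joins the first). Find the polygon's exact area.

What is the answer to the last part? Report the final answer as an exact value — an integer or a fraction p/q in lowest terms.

183

Part 1: remainder = value at the root: 6*(11)^3 - 1*(11)^2 - 3*(11)^1 + 4 = (7986) + (-121) + (-33) + (4) = 7836; answer 7836
Part 2: R1 = 7836; m = -8; cross terms: (-40*-26 - -28*-27)=284, (-28*-23 - -22*-26)=72, (-22*-21 - -20*-23)=2, (-20*-2 - -8*-21)=-128, (-8*-27 - -40*-2)=136; twice the area = |366| = 366; area = 183; answer 183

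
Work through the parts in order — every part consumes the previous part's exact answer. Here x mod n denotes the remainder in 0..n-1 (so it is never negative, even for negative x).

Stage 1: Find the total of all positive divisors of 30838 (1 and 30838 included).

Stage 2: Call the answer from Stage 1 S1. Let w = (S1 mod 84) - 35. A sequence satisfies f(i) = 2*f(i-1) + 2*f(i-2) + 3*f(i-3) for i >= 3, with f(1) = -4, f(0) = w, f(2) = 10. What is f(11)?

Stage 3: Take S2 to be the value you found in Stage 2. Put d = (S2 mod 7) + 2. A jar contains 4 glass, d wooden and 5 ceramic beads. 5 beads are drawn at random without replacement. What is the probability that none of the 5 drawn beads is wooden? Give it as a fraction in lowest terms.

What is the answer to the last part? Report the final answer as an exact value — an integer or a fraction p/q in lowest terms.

Stage 1: 30838 = 2 * 17 * 907; sigma = (1 + 2) * (1 + 17) * (1 + 907) = 3 * 18 * 908 = 49032; answer 49032
Stage 2: S1 = 49032; w = 25; f(3) = 2*(10) + 2*(-4) + 3*(25) = 87; iterating: f(3)=87, f(4)=182, f(5)=568, f(6)=1761, f(7)=5204, f(8)=15634, f(9)=46959, f(10)=140798, f(11)=422416; answer 422416
Stage 3: S2 = 422416; d = 3; total draws C(12,5) = 792; favorable C(9,5) = 126; P = 7/44; answer 7/44

7/44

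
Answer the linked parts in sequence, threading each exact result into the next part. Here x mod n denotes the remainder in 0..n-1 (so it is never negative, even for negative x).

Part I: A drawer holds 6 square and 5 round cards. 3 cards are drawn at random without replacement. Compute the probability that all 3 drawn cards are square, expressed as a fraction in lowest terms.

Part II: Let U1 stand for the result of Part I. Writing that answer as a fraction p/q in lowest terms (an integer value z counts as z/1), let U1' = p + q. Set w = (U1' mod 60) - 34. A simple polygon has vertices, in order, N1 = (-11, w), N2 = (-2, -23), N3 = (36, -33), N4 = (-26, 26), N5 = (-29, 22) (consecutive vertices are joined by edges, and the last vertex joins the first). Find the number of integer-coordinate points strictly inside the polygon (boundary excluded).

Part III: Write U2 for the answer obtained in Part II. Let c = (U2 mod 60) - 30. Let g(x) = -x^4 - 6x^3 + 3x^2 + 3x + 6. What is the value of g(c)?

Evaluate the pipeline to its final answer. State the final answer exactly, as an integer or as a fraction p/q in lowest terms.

-480670

Part I: total draws C(11,3) = 165; favorable C(6,3) = 20; P = 4/33; answer 4/33
Part II: U1 = 4/33; threaded value p + q = 37; w = 3; cross terms: (-11*-23 - -2*3)=259, (-2*-33 - 36*-23)=894, (36*26 - -26*-33)=78, (-26*22 - -29*26)=182, (-29*3 - -11*22)=155; twice the area = |1568| = 1568; area = 784; boundary points = 1 + 2 + 1 + 1 + 1 = 6; strictly interior points = area - boundary/2 + 1 = 782; answer 782
Part III: U2 = 782; c = -28; -1*(-28)^4 - 6*(-28)^3 + 3*(-28)^2 + 3*(-28)^1 + 6 = (-614656) + (131712) + (2352) + (-84) + (6) = -480670; answer -480670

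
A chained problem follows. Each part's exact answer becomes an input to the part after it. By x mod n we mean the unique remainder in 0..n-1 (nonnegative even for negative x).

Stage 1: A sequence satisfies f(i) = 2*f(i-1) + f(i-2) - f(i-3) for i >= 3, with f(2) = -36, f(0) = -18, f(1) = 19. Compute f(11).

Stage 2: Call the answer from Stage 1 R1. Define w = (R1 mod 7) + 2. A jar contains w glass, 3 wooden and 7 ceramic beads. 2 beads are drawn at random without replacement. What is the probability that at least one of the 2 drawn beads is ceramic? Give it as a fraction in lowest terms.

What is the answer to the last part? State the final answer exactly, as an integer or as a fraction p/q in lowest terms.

Stage 1: f(3) = 2*(-36) + 1*(19) - 1*(-18) = -35; iterating: f(3)=-35, f(4)=-125, f(5)=-249, f(6)=-588, f(7)=-1300, f(8)=-2939, f(9)=-6590, f(10)=-14819, f(11)=-33289; answer -33289
Stage 2: R1 = -33289; w = 5; total draws C(15,2) = 105; complement C(8,2) = 28; favorable 105 - 28 = 77; P = 11/15; answer 11/15

11/15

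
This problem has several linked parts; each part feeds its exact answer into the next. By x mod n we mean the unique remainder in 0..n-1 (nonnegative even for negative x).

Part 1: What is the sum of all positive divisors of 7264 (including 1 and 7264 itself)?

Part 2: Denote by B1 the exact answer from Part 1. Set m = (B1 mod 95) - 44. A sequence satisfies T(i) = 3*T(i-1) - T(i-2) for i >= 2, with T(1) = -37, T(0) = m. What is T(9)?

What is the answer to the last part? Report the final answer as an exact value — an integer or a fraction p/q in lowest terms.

Part 1: 7264 = 2^5 * 227; sigma = (1 + 2 + 4 + 8 + 16 + 32) * (1 + 227) = 63 * 228 = 14364; answer 14364
Part 2: B1 = 14364; m = -25; T(2) = 3*(-37) - 1*(-25) = -86; iterating: T(2)=-86, T(3)=-221, T(4)=-577, T(5)=-1510, T(6)=-3953, T(7)=-10349, T(8)=-27094, T(9)=-70933; answer -70933

-70933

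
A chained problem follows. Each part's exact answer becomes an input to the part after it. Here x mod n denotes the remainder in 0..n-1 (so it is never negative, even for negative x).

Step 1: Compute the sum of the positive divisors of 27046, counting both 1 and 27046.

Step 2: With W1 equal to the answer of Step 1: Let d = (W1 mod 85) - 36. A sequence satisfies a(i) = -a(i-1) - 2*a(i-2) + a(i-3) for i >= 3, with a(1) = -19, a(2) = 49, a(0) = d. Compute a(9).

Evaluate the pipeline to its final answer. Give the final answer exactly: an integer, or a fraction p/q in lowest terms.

Step 1: 27046 = 2 * 13523; sigma = (1 + 2) * (1 + 13523) = 3 * 13524 = 40572; answer 40572
Step 2: W1 = 40572; d = -9; a(3) = -1*(49) - 2*(-19) + 1*(-9) = -20; iterating: a(3)=-20, a(4)=-97, a(5)=186, a(6)=-12, a(7)=-457, a(8)=667, a(9)=235; answer 235

235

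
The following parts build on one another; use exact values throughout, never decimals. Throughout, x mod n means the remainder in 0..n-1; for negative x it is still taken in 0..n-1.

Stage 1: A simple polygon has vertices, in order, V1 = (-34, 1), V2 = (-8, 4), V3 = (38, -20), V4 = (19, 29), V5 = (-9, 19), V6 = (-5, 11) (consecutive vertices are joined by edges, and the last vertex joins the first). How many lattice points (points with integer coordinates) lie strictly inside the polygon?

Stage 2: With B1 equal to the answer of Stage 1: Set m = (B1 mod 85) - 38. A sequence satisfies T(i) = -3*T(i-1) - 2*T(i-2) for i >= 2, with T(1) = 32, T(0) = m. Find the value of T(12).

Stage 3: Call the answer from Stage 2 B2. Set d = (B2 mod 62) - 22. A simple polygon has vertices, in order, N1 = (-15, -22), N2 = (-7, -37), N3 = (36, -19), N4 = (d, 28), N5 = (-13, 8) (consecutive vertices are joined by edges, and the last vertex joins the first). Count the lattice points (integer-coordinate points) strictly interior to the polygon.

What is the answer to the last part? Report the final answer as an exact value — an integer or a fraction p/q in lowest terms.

Stage 1: cross terms: (-34*4 - -8*1)=-128, (-8*-20 - 38*4)=8, (38*29 - 19*-20)=1482, (19*19 - -9*29)=622, (-9*11 - -5*19)=-4, (-5*1 - -34*11)=369; twice the area = |2349| = 2349; area = 2349/2; boundary points = 1 + 2 + 1 + 2 + 4 + 1 = 11; strictly interior points = area - boundary/2 + 1 = 1170; answer 1170
Stage 2: B1 = 1170; m = 27; T(2) = -3*(32) - 2*(27) = -150; iterating: T(2)=-150, T(3)=386, T(4)=-858, T(5)=1802, T(6)=-3690, T(7)=7466, T(8)=-15018, T(9)=30122, T(10)=-60330, T(11)=120746, T(12)=-241578; answer -241578
Stage 3: B2 = -241578; d = 14; cross terms: (-15*-37 - -7*-22)=401, (-7*-19 - 36*-37)=1465, (36*28 - 14*-19)=1274, (14*8 - -13*28)=476, (-13*-22 - -15*8)=406; twice the area = |4022| = 4022; area = 2011; boundary points = 1 + 1 + 1 + 1 + 2 = 6; strictly interior points = area - boundary/2 + 1 = 2009; answer 2009

2009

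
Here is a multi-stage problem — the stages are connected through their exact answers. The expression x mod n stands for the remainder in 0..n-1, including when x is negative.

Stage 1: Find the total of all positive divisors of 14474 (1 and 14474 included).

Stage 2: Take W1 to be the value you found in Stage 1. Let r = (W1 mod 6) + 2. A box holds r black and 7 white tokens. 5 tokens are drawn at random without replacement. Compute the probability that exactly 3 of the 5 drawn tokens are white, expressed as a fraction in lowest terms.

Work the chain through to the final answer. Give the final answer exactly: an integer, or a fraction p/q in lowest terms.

Stage 1: 14474 = 2 * 7237; sigma = (1 + 2) * (1 + 7237) = 3 * 7238 = 21714; answer 21714
Stage 2: W1 = 21714; r = 2; total draws C(9,5) = 126; favorable C(7,3)*C(2,2) = 35; P = 5/18; answer 5/18

5/18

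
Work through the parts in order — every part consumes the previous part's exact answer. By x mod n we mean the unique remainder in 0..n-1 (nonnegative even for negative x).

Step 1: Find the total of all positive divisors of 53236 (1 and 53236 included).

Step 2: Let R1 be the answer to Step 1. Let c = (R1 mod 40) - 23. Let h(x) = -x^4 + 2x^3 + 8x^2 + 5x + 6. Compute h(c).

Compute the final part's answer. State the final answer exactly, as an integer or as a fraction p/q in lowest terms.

-31662

Step 1: 53236 = 2^2 * 13309; sigma = (1 + 2 + 4) * (1 + 13309) = 7 * 13310 = 93170; answer 93170
Step 2: R1 = 93170; c = -13; -1*(-13)^4 + 2*(-13)^3 + 8*(-13)^2 + 5*(-13)^1 + 6 = (-28561) + (-4394) + (1352) + (-65) + (6) = -31662; answer -31662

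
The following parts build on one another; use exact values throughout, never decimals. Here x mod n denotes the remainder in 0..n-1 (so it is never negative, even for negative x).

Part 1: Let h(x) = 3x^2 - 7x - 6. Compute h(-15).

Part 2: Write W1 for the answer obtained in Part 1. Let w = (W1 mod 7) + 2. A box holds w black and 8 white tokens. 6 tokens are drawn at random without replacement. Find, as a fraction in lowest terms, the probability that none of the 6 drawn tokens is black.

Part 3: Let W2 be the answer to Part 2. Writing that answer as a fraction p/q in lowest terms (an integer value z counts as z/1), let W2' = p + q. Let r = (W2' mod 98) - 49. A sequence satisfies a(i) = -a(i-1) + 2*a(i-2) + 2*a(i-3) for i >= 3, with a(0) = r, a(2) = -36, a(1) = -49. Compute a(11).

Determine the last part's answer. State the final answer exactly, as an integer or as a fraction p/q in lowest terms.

Part 1: 3*(-15)^2 - 7*(-15)^1 - 6 = (675) + (105) + (-6) = 774; answer 774
Part 2: W1 = 774; w = 6; total draws C(14,6) = 3003; favorable C(8,6) = 28; P = 4/429; answer 4/429
Part 3: W2 = 4/429; threaded value p + q = 433; r = -8; a(3) = -1*(-36) + 2*(-49) + 2*(-8) = -78; iterating: a(3)=-78, a(4)=-92, a(5)=-136, a(6)=-204, a(7)=-252, a(8)=-428, a(9)=-484, a(10)=-876, a(11)=-948; answer -948

-948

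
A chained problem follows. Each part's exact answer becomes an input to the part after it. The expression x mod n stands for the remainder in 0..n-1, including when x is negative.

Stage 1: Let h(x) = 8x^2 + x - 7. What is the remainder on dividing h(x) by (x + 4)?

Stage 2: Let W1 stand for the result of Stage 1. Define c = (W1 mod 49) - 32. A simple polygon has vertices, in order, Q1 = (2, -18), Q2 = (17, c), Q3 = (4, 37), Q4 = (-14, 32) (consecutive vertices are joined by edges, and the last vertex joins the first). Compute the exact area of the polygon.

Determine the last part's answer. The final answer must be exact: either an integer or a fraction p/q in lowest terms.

1795/2

Stage 1: remainder = value at the root: 8*(-4)^2 + 1*(-4)^1 - 7 = (128) + (-4) + (-7) = 117; answer 117
Stage 2: W1 = 117; c = -13; cross terms: (2*-13 - 17*-18)=280, (17*37 - 4*-13)=681, (4*32 - -14*37)=646, (-14*-18 - 2*32)=188; twice the area = |1795| = 1795; area = 1795/2; answer 1795/2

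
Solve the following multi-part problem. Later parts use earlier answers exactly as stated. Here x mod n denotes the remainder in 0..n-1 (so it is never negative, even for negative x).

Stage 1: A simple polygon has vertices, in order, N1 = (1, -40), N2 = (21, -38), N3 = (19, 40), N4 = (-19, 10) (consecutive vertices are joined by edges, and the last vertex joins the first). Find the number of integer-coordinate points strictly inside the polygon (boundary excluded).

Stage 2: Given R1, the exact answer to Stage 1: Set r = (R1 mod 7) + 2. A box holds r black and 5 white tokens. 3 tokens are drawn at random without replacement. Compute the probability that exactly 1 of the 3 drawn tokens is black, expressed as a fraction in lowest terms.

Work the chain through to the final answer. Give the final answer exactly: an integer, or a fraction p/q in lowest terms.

10/21

Stage 1: cross terms: (1*-38 - 21*-40)=802, (21*40 - 19*-38)=1562, (19*10 - -19*40)=950, (-19*-40 - 1*10)=750; twice the area = |4064| = 4064; area = 2032; boundary points = 2 + 2 + 2 + 10 = 16; strictly interior points = area - boundary/2 + 1 = 2025; answer 2025
Stage 2: R1 = 2025; r = 4; total draws C(9,3) = 84; favorable C(4,1)*C(5,2) = 40; P = 10/21; answer 10/21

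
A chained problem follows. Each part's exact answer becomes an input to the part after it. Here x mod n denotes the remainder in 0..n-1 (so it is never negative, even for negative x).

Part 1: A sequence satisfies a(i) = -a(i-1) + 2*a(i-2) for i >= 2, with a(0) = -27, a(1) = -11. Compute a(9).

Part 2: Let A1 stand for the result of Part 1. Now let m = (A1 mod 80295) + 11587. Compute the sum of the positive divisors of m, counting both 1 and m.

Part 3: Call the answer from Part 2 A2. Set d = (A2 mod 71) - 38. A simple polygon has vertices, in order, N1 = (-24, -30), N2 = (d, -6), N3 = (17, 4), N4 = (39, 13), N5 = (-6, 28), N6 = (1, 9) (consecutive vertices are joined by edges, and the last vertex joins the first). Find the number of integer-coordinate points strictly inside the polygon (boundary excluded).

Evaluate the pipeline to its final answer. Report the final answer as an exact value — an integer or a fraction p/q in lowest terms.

Part 1: a(2) = -1*(-11) + 2*(-27) = -43; iterating: a(2)=-43, a(3)=21, a(4)=-107, a(5)=149, a(6)=-363, a(7)=661, a(8)=-1387, a(9)=2709; answer 2709
Part 2: A1 = 2709; m = 14296; 14296 = 2^3 * 1787; sigma = (1 + 2 + 4 + 8) * (1 + 1787) = 15 * 1788 = 26820; answer 26820
Part 3: A2 = 26820; d = 15; cross terms: (-24*-6 - 15*-30)=594, (15*4 - 17*-6)=162, (17*13 - 39*4)=65, (39*28 - -6*13)=1170, (-6*9 - 1*28)=-82, (1*-30 - -24*9)=186; twice the area = |2095| = 2095; area = 2095/2; boundary points = 3 + 2 + 1 + 15 + 1 + 1 = 23; strictly interior points = area - boundary/2 + 1 = 1037; answer 1037

1037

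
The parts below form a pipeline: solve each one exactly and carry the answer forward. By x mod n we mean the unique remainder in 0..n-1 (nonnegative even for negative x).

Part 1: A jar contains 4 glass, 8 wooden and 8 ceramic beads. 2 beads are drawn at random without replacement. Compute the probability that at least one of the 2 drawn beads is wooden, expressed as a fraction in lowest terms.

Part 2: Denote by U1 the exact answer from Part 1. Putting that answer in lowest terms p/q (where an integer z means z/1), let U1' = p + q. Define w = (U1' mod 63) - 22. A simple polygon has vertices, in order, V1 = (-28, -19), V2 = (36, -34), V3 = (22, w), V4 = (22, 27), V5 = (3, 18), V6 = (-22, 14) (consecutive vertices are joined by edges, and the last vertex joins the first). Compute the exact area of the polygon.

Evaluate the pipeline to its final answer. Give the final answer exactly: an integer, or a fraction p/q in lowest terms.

4667/2

Part 1: total draws C(20,2) = 190; complement C(12,2) = 66; favorable 190 - 66 = 124; P = 62/95; answer 62/95
Part 2: U1 = 62/95; threaded value p + q = 157; w = 9; cross terms: (-28*-34 - 36*-19)=1636, (36*9 - 22*-34)=1072, (22*27 - 22*9)=396, (22*18 - 3*27)=315, (3*14 - -22*18)=438, (-22*-19 - -28*14)=810; twice the area = |4667| = 4667; area = 4667/2; answer 4667/2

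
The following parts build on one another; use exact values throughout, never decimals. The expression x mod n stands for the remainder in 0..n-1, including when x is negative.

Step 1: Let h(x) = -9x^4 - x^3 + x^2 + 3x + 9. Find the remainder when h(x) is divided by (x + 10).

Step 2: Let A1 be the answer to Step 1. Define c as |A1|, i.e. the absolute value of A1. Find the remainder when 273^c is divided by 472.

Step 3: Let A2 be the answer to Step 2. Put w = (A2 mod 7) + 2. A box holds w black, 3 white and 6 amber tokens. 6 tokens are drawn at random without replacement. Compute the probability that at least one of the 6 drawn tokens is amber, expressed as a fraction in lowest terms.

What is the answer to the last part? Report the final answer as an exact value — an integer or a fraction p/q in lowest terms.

923/924

Step 1: remainder = value at the root: -9*(-10)^4 - 1*(-10)^3 + 1*(-10)^2 + 3*(-10)^1 + 9 = (-90000) + (1000) + (100) + (-30) + (9) = -88921; answer -88921
Step 2: A1 = -88921; c = 88921; squarings mod 472: 273^1=273, 273^2=425, 273^4=321, 273^8=145, 273^16=257, 273^32=441, 273^64=17, 273^128=289, 273^256=449, 273^512=57, 273^1024=417, 273^2048=193, 273^4096=433, 273^8192=105, 273^16384=169, 273^32768=241, 273^65536=25; 273^88921 = 273^1 * 273^8 * 273^16 * 273^64 * 273^256 * 273^512 * 273^2048 * 273^4096 * 273^16384 * 273^65536 = 393 (mod 472); answer 393
Step 3: A2 = 393; w = 3; total draws C(12,6) = 924; complement C(6,6) = 1; favorable 924 - 1 = 923; P = 923/924; answer 923/924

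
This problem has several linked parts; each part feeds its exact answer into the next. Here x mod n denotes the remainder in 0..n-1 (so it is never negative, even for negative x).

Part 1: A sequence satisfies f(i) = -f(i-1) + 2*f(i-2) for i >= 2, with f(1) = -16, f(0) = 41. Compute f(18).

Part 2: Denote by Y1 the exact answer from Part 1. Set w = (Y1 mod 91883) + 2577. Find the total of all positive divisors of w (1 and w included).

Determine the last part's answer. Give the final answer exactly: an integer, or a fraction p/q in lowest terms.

Part 1: f(2) = -1*(-16) + 2*(41) = 98; iterating: f(2)=98, f(3)=-130, f(4)=326, f(5)=-586, f(6)=1238, f(7)=-2410, f(8)=4886, f(9)=-9706, f(10)=19478, f(11)=-38890, f(12)=77846, f(13)=-155626, f(14)=311318, f(15)=-622570, f(16)=1245206, f(17)=-2490346, f(18)=4980758; answer 4980758
Part 2: Y1 = 4980758; w = 21653; 21653 = 59 * 367; sigma = (1 + 59) * (1 + 367) = 60 * 368 = 22080; answer 22080

22080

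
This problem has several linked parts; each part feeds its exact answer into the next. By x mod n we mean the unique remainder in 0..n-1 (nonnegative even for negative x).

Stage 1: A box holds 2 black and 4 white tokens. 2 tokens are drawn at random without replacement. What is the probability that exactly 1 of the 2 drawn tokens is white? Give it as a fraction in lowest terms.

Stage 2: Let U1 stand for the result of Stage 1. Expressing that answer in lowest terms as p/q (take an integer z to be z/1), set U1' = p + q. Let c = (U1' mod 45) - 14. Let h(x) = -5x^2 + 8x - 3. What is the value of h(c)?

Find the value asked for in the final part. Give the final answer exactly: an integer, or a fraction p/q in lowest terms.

Stage 1: total draws C(6,2) = 15; favorable C(4,1)*C(2,1) = 8; P = 8/15; answer 8/15
Stage 2: U1 = 8/15; threaded value p + q = 23; c = 9; -5*(9)^2 + 8*(9)^1 - 3 = (-405) + (72) + (-3) = -336; answer -336

-336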